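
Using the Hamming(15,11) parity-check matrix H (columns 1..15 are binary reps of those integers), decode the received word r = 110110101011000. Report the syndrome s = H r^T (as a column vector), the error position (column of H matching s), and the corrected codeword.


s = (1, 0, 1, 1)^T, error position = 11, corrected codeword c = 110110101001000

Compute s = H r^T mod 2 one row at a time:
  s_1 = 0 + 1 + 0 + 1 + 1 + 0 + 0 + 0 = 3 ≡ 1 (mod 2).
  s_2 = 1 + 1 + 0 + 1 + 1 + 0 + 0 + 0 = 4 ≡ 0 (mod 2).
  s_3 = 1 + 0 + 0 + 1 + 0 + 1 + 0 + 0 = 3 ≡ 1 (mod 2).
  s_4 = 1 + 0 + 1 + 1 + 1 + 1 + 0 + 0 = 5 ≡ 1 (mod 2).
s = (1, 0, 1, 1)^T — this equals column 11 of H (binary 1011), so error is at position 11.
Correct: flip bit 11 of r = 110110101011000 to get c = 110110101001000.


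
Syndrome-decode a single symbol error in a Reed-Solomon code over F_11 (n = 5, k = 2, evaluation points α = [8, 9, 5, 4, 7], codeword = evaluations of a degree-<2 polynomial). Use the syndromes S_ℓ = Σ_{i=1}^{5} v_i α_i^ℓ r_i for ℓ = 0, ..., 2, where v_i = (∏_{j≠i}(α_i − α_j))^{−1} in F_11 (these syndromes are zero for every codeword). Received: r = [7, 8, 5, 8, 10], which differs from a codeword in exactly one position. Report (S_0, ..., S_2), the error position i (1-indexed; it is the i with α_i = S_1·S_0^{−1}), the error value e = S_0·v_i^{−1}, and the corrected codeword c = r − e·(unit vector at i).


S = (10, 2, 7), error at position 2, error magnitude e = 4, c = [7, 4, 5, 8, 10].

Step 1: column multipliers v_i = (∏_{j≠i}(α_i − α_j))^{−1} mod 11.
  i = 1 (α = 8): (8−9)(8−5)(8−4)(8−7) = (−1)·3·4·1 = −12 ≡ 10, so v_1 = 10^{−1} = 10 (mod 11).
  i = 2 (α = 9): (9−8)(9−5)(9−4)(9−7) = 1·4·5·2 = 40 ≡ 7, so v_2 = 7^{−1} = 8 (mod 11).
  i = 3 (α = 5): (5−8)(5−9)(5−4)(5−7) = (−3)·(−4)·1·(−2) = −24 ≡ 9, so v_3 = 9^{−1} = 5 (mod 11).
  i = 4 (α = 4): (4−8)(4−9)(4−5)(4−7) = (−4)·(−5)·(−1)·(−3) = 60 ≡ 5, so v_4 = 5^{−1} = 9 (mod 11).
  i = 5 (α = 7): (7−8)(7−9)(7−5)(7−4) = (−1)·(−2)·2·3 = 12 ≡ 1, so v_5 = 1^{−1} = 1 (mod 11).
  v = [10, 8, 5, 9, 1].
Step 2: syndromes of r = [7, 8, 5, 8, 10] (all sums mod 11).
  S_0 = Σ v_i r_i = 10·7 + 8·8 + 5·5 + 9·8 + 1·10 = 241 ≡ 10.
  S_1 = Σ v_i α_i r_i = 10·8·7 + 8·9·8 + 5·5·5 + 9·4·8 + 1·7·10 = 1619 ≡ 2.
  α_i^2 mod 11 = [9, 4, 3, 5, 5].
  S_2 = Σ v_i α_i^2 r_i = 10·9·7 + 8·4·8 + 5·3·5 + 9·5·8 + 1·5·10 = 1371 ≡ 7.
  S = (10, 2, 7) ≠ 0, so r is not a codeword (an error is present).
Step 3: locate the error. For a single error e at position i, S_ℓ = v_i·e·α_i^ℓ, so α_err = S_1/S_0.
  S_0^{−1} = 10^{−1} = 10 (mod 11), so α_err = 2·10 = 20 ≡ 9 = α_2. Error position i = 2.
  Consistency check: S_2/S_1 = 7·6 = 42 ≡ 9 = α_err ✓ (single-error assumption holds).
Step 4: error magnitude e = S_0/v_2 = S_0·∏_{j≠2}(α_2 − α_j) = 10·7 = 70 ≡ 4 (mod 11).
Step 5: correct position 2: c_2 = r_2 − e = 8 − 4 ≡ 4 (mod 11). Hence c = [7, 4, 5, 8, 10].
  Check: interpolating c through the α_i gives m(x) = 9 + 8·x (degree < 2) with m(α_i) = c_i for every i, so c is indeed a codeword.


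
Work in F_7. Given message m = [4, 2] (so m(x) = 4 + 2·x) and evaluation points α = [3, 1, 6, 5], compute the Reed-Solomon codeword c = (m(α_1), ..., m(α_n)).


c = [3, 6, 2, 0]

Message polynomial: m(x) = 4 + 2·x (mod 7).
For each evaluation point α_i, compute m(α_i) mod 7:
  α_1 = 3: Horner steps 2 → 3, so m(3) = 3.
  α_2 = 1: Horner steps 2 → 6, so m(1) = 6.
  α_3 = 6: Horner steps 2 → 2, so m(6) = 2.
  α_4 = 5: Horner steps 2 → 0, so m(5) = 0.
Codeword c = [3, 6, 2, 0] ∈ F_7^4.


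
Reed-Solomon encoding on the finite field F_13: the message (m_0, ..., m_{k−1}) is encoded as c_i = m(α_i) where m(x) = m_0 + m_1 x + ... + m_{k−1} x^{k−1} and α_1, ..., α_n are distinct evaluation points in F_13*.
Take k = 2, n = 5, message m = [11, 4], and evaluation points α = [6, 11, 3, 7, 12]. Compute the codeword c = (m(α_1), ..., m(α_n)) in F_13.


c = [9, 3, 10, 0, 7]

Message polynomial: m(x) = 11 + 4·x (mod 13).
For each evaluation point α_i, compute m(α_i) mod 13:
  α_1 = 6: Horner steps 4 → 9, so m(6) = 9.
  α_2 = 11: Horner steps 4 → 3, so m(11) = 3.
  α_3 = 3: Horner steps 4 → 10, so m(3) = 10.
  α_4 = 7: Horner steps 4 → 0, so m(7) = 0.
  α_5 = 12: Horner steps 4 → 7, so m(12) = 7.
Codeword c = [9, 3, 10, 0, 7] ∈ F_13^5.


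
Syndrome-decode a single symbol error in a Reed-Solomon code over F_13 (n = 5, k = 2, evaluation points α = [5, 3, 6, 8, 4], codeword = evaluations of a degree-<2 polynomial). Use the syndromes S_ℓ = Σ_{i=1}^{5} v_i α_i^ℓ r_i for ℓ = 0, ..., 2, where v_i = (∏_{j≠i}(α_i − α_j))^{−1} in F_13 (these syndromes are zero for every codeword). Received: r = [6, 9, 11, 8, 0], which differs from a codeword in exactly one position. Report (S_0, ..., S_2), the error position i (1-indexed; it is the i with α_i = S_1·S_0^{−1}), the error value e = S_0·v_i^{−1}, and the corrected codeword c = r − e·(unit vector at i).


S = (5, 7, 2), error at position 5, error magnitude e = 12, c = [6, 9, 11, 8, 1].

Step 1: column multipliers v_i = (∏_{j≠i}(α_i − α_j))^{−1} mod 13.
  i = 1 (α = 5): (5−3)(5−6)(5−8)(5−4) = 2·(−1)·(−3)·1 = 6 ≡ 6, so v_1 = 6^{−1} = 11 (mod 13).
  i = 2 (α = 3): (3−5)(3−6)(3−8)(3−4) = (−2)·(−3)·(−5)·(−1) = 30 ≡ 4, so v_2 = 4^{−1} = 10 (mod 13).
  i = 3 (α = 6): (6−5)(6−3)(6−8)(6−4) = 1·3·(−2)·2 = −12 ≡ 1, so v_3 = 1^{−1} = 1 (mod 13).
  i = 4 (α = 8): (8−5)(8−3)(8−6)(8−4) = 3·5·2·4 = 120 ≡ 3, so v_4 = 3^{−1} = 9 (mod 13).
  i = 5 (α = 4): (4−5)(4−3)(4−6)(4−8) = (−1)·1·(−2)·(−4) = −8 ≡ 5, so v_5 = 5^{−1} = 8 (mod 13).
  v = [11, 10, 1, 9, 8].
Step 2: syndromes of r = [6, 9, 11, 8, 0] (all sums mod 13).
  S_0 = Σ v_i r_i = 11·6 + 10·9 + 1·11 + 9·8 + 8·0 = 239 ≡ 5.
  S_1 = Σ v_i α_i r_i = 11·5·6 + 10·3·9 + 1·6·11 + 9·8·8 + 8·4·0 = 1242 ≡ 7.
  α_i^2 mod 13 = [12, 9, 10, 12, 3].
  S_2 = Σ v_i α_i^2 r_i = 11·12·6 + 10·9·9 + 1·10·11 + 9·12·8 + 8·3·0 = 2576 ≡ 2.
  S = (5, 7, 2) ≠ 0, so r is not a codeword (an error is present).
Step 3: locate the error. For a single error e at position i, S_ℓ = v_i·e·α_i^ℓ, so α_err = S_1/S_0.
  S_0^{−1} = 5^{−1} = 8 (mod 13), so α_err = 7·8 = 56 ≡ 4 = α_5. Error position i = 5.
  Consistency check: S_2/S_1 = 2·2 = 4 ≡ 4 = α_err ✓ (single-error assumption holds).
Step 4: error magnitude e = S_0/v_5 = S_0·∏_{j≠5}(α_5 − α_j) = 5·5 = 25 ≡ 12 (mod 13).
Step 5: correct position 5: c_5 = r_5 − e = 0 − 12 ≡ 1 (mod 13). Hence c = [6, 9, 11, 8, 1].
  Check: interpolating c through the α_i gives m(x) = 7 + 5·x (degree < 2) with m(α_i) = c_i for every i, so c is indeed a codeword.


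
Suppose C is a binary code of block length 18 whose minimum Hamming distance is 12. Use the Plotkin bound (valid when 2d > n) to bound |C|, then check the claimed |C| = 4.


Plotkin bound M ≤ 4; given |C| = 4 ≤ bound (satisfied).

Check applicability: 2d = 24, n = 18.
2d − n = 6 > 0, so Plotkin applies.
Compute d/(2d−n) = 12/6 ≈ 2.0000.
⌊d/(2d−n)⌋ = 2.
Plotkin bound: M ≤ 2·2 = 4.
Given |C| = 4, check: satisfied.
This |C| is at the Plotkin bound.


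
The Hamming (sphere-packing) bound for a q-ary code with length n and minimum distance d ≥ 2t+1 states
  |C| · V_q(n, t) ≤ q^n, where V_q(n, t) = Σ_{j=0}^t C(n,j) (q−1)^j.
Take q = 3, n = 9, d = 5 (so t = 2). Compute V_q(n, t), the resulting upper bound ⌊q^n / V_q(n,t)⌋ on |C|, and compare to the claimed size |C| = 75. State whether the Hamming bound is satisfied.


V_q(n, t) = 163, q^n = 19683, Hamming bound = 120, |C| = 75 ≤ bound (satisfied).

Step 1: Compute V_q(n, t) = Σ_{j=0}^2 C(n, j) (q−1)^j.
  j = 0: C(9,0)·(2)^0 = 1·1 = 1.
  j = 1: C(9,1)·(2)^1 = 9·2 = 18.
  j = 2: C(9,2)·(2)^2 = 36·4 = 144.
  V_q(n, t) = 1 + 18 + 144 = 163.
Step 2: q^n = 3^9 = 19683.
Step 3: Hamming bound ⌊q^n / V_q(n,t)⌋ = ⌊19683/163⌋ = 120.
Step 4: Compare |C| = 75 to 120: satisfied.
The claimed |C| lies below the Hamming bound.


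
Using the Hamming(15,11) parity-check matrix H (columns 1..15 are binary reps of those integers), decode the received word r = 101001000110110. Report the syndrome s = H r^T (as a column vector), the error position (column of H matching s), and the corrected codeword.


s = (0, 1, 1, 0)^T, error position = 6, corrected codeword c = 101000000110110

Compute s = H r^T mod 2 one row at a time:
  s_1 = 0 + 0 + 1 + 1 + 0 + 1 + 1 + 0 = 4 ≡ 0 (mod 2).
  s_2 = 0 + 0 + 1 + 0 + 0 + 1 + 1 + 0 = 3 ≡ 1 (mod 2).
  s_3 = 0 + 1 + 1 + 0 + 1 + 1 + 1 + 0 = 5 ≡ 1 (mod 2).
  s_4 = 1 + 1 + 0 + 0 + 0 + 1 + 1 + 0 = 4 ≡ 0 (mod 2).
s = (0, 1, 1, 0)^T — this equals column 6 of H (binary 0110), so error is at position 6.
Correct: flip bit 6 of r = 101001000110110 to get c = 101000000110110.


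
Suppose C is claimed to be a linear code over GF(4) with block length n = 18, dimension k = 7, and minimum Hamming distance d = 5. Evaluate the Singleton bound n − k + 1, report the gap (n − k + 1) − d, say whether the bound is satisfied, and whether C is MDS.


Singleton RHS = n − k + 1 = 12, slack = 7, bound satisfied, not MDS.

Singleton bound: d ≤ n − k + 1.
Here n = 18, k = 7, so n − k + 1 = 12.
Given d = 5, check d ≤ 12: YES.
Slack = (n − k + 1) − d = 7.
The code is NOT MDS (slack = 7 > 0).
Description: the claimed parameters are [18, 7, 5]_4; such a code would be non-MDS.


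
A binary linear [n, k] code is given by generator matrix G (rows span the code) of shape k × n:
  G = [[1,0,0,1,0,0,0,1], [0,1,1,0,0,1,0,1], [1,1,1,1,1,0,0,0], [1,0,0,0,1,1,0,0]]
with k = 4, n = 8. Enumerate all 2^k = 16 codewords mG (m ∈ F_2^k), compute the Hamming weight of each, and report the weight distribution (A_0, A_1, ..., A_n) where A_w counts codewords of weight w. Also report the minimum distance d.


Weight distribution: A_0 = 1, A_1 = 1, A_2 = 2, A_3 = 2, A_4 = 5, A_5 = 5. Minimum distance d = 1.

Enumerate all 2^4 = 16 messages m ∈ F_2^4.
For each, compute codeword c = mG in F_2^8, then tally its weight.
  m = 0000 → c = 00000000, weight = 0.
  m = 1000 → c = 10010001, weight = 3.
  m = 0100 → c = 01100101, weight = 4.
  m = 1100 → c = 11110100, weight = 5.
  m = 0010 → c = 11111000, weight = 5.
  m = 1010 → c = 01101001, weight = 4.
  m = 0110 → c = 10011101, weight = 5.
  m = 1110 → c = 00001100, weight = 2.
  m = 0001 → c = 10001100, weight = 3.
  m = 1001 → c = 00011101, weight = 4.
  m = 0101 → c = 11101001, weight = 5.
  m = 1101 → c = 01111000, weight = 4.
  m = 0011 → c = 01110100, weight = 4.
  m = 1011 → c = 11100101, weight = 5.
  m = 0111 → c = 00010001, weight = 2.
  m = 1111 → c = 10000000, weight = 1.
Tally weights:
  weight 0: 1 codewords.
  weight 1: 1 codewords.
  weight 2: 2 codewords.
  weight 3: 2 codewords.
  weight 4: 5 codewords.
  weight 5: 5 codewords.
Minimum distance d = smallest w > 0 with A_w > 0 = 1.
Sanity: Σ A_w = 16 = 2^4 = 16 ✓.


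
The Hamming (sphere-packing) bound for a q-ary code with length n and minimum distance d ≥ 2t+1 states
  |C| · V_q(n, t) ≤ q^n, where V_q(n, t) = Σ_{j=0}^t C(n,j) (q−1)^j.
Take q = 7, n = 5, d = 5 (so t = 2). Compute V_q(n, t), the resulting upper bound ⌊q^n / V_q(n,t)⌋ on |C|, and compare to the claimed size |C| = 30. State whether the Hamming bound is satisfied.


V_q(n, t) = 391, q^n = 16807, Hamming bound = 42, |C| = 30 ≤ bound (satisfied).

Step 1: Compute V_q(n, t) = Σ_{j=0}^2 C(n, j) (q−1)^j.
  j = 0: C(5,0)·(6)^0 = 1·1 = 1.
  j = 1: C(5,1)·(6)^1 = 5·6 = 30.
  j = 2: C(5,2)·(6)^2 = 10·36 = 360.
  V_q(n, t) = 1 + 30 + 360 = 391.
Step 2: q^n = 7^5 = 16807.
Step 3: Hamming bound ⌊q^n / V_q(n,t)⌋ = ⌊16807/391⌋ = 42.
Step 4: Compare |C| = 30 to 42: satisfied.
The claimed |C| lies below the Hamming bound.


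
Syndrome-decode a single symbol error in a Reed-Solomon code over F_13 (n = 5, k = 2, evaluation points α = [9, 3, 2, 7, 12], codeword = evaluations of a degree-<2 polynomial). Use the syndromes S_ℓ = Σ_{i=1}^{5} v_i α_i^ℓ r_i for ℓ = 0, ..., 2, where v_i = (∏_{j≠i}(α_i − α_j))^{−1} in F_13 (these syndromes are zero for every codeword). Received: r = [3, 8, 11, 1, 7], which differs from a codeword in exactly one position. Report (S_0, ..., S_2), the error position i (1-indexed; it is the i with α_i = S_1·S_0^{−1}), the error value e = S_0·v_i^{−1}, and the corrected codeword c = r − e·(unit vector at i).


S = (1, 7, 10), error at position 4, error magnitude e = 5, c = [3, 8, 11, 9, 7].

Step 1: column multipliers v_i = (∏_{j≠i}(α_i − α_j))^{−1} mod 13.
  i = 1 (α = 9): (9−3)(9−2)(9−7)(9−12) = 6·7·2·(−3) = −252 ≡ 8, so v_1 = 8^{−1} = 5 (mod 13).
  i = 2 (α = 3): (3−9)(3−2)(3−7)(3−12) = (−6)·1·(−4)·(−9) = −216 ≡ 5, so v_2 = 5^{−1} = 8 (mod 13).
  i = 3 (α = 2): (2−9)(2−3)(2−7)(2−12) = (−7)·(−1)·(−5)·(−10) = 350 ≡ 12, so v_3 = 12^{−1} = 12 (mod 13).
  i = 4 (α = 7): (7−9)(7−3)(7−2)(7−12) = (−2)·4·5·(−5) = 200 ≡ 5, so v_4 = 5^{−1} = 8 (mod 13).
  i = 5 (α = 12): (12−9)(12−3)(12−2)(12−7) = 3·9·10·5 = 1350 ≡ 11, so v_5 = 11^{−1} = 6 (mod 13).
  v = [5, 8, 12, 8, 6].
Step 2: syndromes of r = [3, 8, 11, 1, 7] (all sums mod 13).
  S_0 = Σ v_i r_i = 5·3 + 8·8 + 12·11 + 8·1 + 6·7 = 261 ≡ 1.
  S_1 = Σ v_i α_i r_i = 5·9·3 + 8·3·8 + 12·2·11 + 8·7·1 + 6·12·7 = 1151 ≡ 7.
  α_i^2 mod 13 = [3, 9, 4, 10, 1].
  S_2 = Σ v_i α_i^2 r_i = 5·3·3 + 8·9·8 + 12·4·11 + 8·10·1 + 6·1·7 = 1271 ≡ 10.
  S = (1, 7, 10) ≠ 0, so r is not a codeword (an error is present).
Step 3: locate the error. For a single error e at position i, S_ℓ = v_i·e·α_i^ℓ, so α_err = S_1/S_0.
  S_0^{−1} = 1^{−1} = 1 (mod 13), so α_err = 7·1 = 7 ≡ 7 = α_4. Error position i = 4.
  Consistency check: S_2/S_1 = 10·2 = 20 ≡ 7 = α_err ✓ (single-error assumption holds).
Step 4: error magnitude e = S_0/v_4 = S_0·∏_{j≠4}(α_4 − α_j) = 1·5 = 5 ≡ 5 (mod 13).
Step 5: correct position 4: c_4 = r_4 − e = 1 − 5 ≡ 9 (mod 13). Hence c = [3, 8, 11, 9, 7].
  Check: interpolating c through the α_i gives m(x) = 4 + 10·x (degree < 2) with m(α_i) = c_i for every i, so c is indeed a codeword.


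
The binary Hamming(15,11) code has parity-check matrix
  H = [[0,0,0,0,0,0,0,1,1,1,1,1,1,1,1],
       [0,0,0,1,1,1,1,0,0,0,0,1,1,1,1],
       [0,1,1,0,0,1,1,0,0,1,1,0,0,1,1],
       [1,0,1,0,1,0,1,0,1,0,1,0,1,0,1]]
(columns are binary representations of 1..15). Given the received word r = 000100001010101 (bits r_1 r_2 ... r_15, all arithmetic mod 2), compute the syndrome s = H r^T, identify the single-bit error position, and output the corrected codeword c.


s = (0, 1, 0, 0)^T, error position = 4, corrected codeword c = 000000001010101

Compute s = H r^T mod 2 one row at a time:
  s_1 = 0 + 1 + 0 + 1 + 0 + 1 + 0 + 1 = 4 ≡ 0 (mod 2).
  s_2 = 1 + 0 + 0 + 0 + 0 + 1 + 0 + 1 = 3 ≡ 1 (mod 2).
  s_3 = 0 + 0 + 0 + 0 + 0 + 1 + 0 + 1 = 2 ≡ 0 (mod 2).
  s_4 = 0 + 0 + 0 + 0 + 1 + 1 + 1 + 1 = 4 ≡ 0 (mod 2).
s = (0, 1, 0, 0)^T — this equals column 4 of H (binary 0100), so error is at position 4.
Correct: flip bit 4 of r = 000100001010101 to get c = 000000001010101.


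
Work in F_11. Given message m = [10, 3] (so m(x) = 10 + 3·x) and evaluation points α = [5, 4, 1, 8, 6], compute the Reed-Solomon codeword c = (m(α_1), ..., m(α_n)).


c = [3, 0, 2, 1, 6]

Message polynomial: m(x) = 10 + 3·x (mod 11).
For each evaluation point α_i, compute m(α_i) mod 11:
  α_1 = 5: Horner steps 3 → 3, so m(5) = 3.
  α_2 = 4: Horner steps 3 → 0, so m(4) = 0.
  α_3 = 1: Horner steps 3 → 2, so m(1) = 2.
  α_4 = 8: Horner steps 3 → 1, so m(8) = 1.
  α_5 = 6: Horner steps 3 → 6, so m(6) = 6.
Codeword c = [3, 0, 2, 1, 6] ∈ F_11^5.


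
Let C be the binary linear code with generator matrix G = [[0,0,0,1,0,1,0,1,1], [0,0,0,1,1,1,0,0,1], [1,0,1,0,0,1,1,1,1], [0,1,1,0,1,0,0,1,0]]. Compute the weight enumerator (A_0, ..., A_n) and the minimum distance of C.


Weight distribution: A_0 = 1, A_2 = 2, A_4 = 5, A_6 = 8. Minimum distance d = 2.

Enumerate all 2^4 = 16 messages m ∈ F_2^4.
For each, compute codeword c = mG in F_2^9, then tally its weight.
  m = 0000 → c = 000000000, weight = 0.
  m = 1000 → c = 000101011, weight = 4.
  m = 0100 → c = 000111001, weight = 4.
  m = 1100 → c = 000010010, weight = 2.
  m = 0010 → c = 101001111, weight = 6.
  m = 1010 → c = 101100100, weight = 4.
  m = 0110 → c = 101110110, weight = 6.
  m = 1110 → c = 101011101, weight = 6.
  m = 0001 → c = 011010010, weight = 4.
  m = 1001 → c = 011111001, weight = 6.
  m = 0101 → c = 011101011, weight = 6.
  m = 1101 → c = 011000000, weight = 2.
  m = 0011 → c = 110011101, weight = 6.
  m = 1011 → c = 110110110, weight = 6.
  m = 0111 → c = 110100100, weight = 4.
  m = 1111 → c = 110001111, weight = 6.
Tally weights:
  weight 0: 1 codewords.
  weight 2: 2 codewords.
  weight 4: 5 codewords.
  weight 6: 8 codewords.
Minimum distance d = smallest w > 0 with A_w > 0 = 2.
Sanity: Σ A_w = 16 = 2^4 = 16 ✓.


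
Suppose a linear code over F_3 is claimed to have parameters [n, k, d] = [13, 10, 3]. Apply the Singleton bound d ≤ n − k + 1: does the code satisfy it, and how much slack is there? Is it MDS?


Singleton RHS = n − k + 1 = 4, slack = 1, bound satisfied, not MDS.

Singleton bound: d ≤ n − k + 1.
Here n = 13, k = 10, so n − k + 1 = 4.
Given d = 3, check d ≤ 4: YES.
Slack = (n − k + 1) − d = 1.
The code is NOT MDS (slack = 1 > 0).
Description: the claimed parameters are [13, 10, 3]_3; such a code would be non-MDS.


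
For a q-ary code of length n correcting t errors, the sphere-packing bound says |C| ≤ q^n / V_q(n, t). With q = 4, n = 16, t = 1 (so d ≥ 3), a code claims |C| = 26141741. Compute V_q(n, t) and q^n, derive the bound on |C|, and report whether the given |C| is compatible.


V_q(n, t) = 49, q^n = 4294967296, Hamming bound = 87652393, |C| = 26141741 ≤ bound (satisfied).

Step 1: Compute V_q(n, t) = Σ_{j=0}^1 C(n, j) (q−1)^j.
  j = 0: C(16,0)·(3)^0 = 1·1 = 1.
  j = 1: C(16,1)·(3)^1 = 16·3 = 48.
  V_q(n, t) = 1 + 48 = 49.
Step 2: q^n = 4^16 = 4294967296.
Step 3: Hamming bound ⌊q^n / V_q(n,t)⌋ = ⌊4294967296/49⌋ = 87652393.
Step 4: Compare |C| = 26141741 to 87652393: satisfied.
The claimed |C| lies below the Hamming bound.


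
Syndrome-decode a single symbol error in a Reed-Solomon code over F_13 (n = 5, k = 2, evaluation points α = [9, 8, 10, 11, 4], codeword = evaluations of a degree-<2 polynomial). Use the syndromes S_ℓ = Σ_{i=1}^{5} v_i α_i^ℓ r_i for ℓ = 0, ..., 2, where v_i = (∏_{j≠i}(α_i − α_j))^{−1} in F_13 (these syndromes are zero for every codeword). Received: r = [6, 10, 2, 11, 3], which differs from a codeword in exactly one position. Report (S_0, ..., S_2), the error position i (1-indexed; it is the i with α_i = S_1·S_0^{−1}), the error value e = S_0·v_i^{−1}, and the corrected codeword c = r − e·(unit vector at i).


S = (2, 8, 6), error at position 5, error magnitude e = 3, c = [6, 10, 2, 11, 0].

Step 1: column multipliers v_i = (∏_{j≠i}(α_i − α_j))^{−1} mod 13.
  i = 1 (α = 9): (9−8)(9−10)(9−11)(9−4) = 1·(−1)·(−2)·5 = 10 ≡ 10, so v_1 = 10^{−1} = 4 (mod 13).
  i = 2 (α = 8): (8−9)(8−10)(8−11)(8−4) = (−1)·(−2)·(−3)·4 = −24 ≡ 2, so v_2 = 2^{−1} = 7 (mod 13).
  i = 3 (α = 10): (10−9)(10−8)(10−11)(10−4) = 1·2·(−1)·6 = −12 ≡ 1, so v_3 = 1^{−1} = 1 (mod 13).
  i = 4 (α = 11): (11−9)(11−8)(11−10)(11−4) = 2·3·1·7 = 42 ≡ 3, so v_4 = 3^{−1} = 9 (mod 13).
  i = 5 (α = 4): (4−9)(4−8)(4−10)(4−11) = (−5)·(−4)·(−6)·(−7) = 840 ≡ 8, so v_5 = 8^{−1} = 5 (mod 13).
  v = [4, 7, 1, 9, 5].
Step 2: syndromes of r = [6, 10, 2, 11, 3] (all sums mod 13).
  S_0 = Σ v_i r_i = 4·6 + 7·10 + 1·2 + 9·11 + 5·3 = 210 ≡ 2.
  S_1 = Σ v_i α_i r_i = 4·9·6 + 7·8·10 + 1·10·2 + 9·11·11 + 5·4·3 = 1945 ≡ 8.
  α_i^2 mod 13 = [3, 12, 9, 4, 3].
  S_2 = Σ v_i α_i^2 r_i = 4·3·6 + 7·12·10 + 1·9·2 + 9·4·11 + 5·3·3 = 1371 ≡ 6.
  S = (2, 8, 6) ≠ 0, so r is not a codeword (an error is present).
Step 3: locate the error. For a single error e at position i, S_ℓ = v_i·e·α_i^ℓ, so α_err = S_1/S_0.
  S_0^{−1} = 2^{−1} = 7 (mod 13), so α_err = 8·7 = 56 ≡ 4 = α_5. Error position i = 5.
  Consistency check: S_2/S_1 = 6·5 = 30 ≡ 4 = α_err ✓ (single-error assumption holds).
Step 4: error magnitude e = S_0/v_5 = S_0·∏_{j≠5}(α_5 − α_j) = 2·8 = 16 ≡ 3 (mod 13).
Step 5: correct position 5: c_5 = r_5 − e = 3 − 3 ≡ 0 (mod 13). Hence c = [6, 10, 2, 11, 0].
  Check: interpolating c through the α_i gives m(x) = 3 + 9·x (degree < 2) with m(α_i) = c_i for every i, so c is indeed a codeword.


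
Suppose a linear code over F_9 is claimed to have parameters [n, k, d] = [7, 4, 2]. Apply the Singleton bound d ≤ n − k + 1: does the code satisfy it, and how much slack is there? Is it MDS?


Singleton RHS = n − k + 1 = 4, slack = 2, bound satisfied, not MDS.

Singleton bound: d ≤ n − k + 1.
Here n = 7, k = 4, so n − k + 1 = 4.
Given d = 2, check d ≤ 4: YES.
Slack = (n − k + 1) − d = 2.
The code is NOT MDS (slack = 2 > 0).
Description: the claimed parameters are [7, 4, 2]_9; such a code would be non-MDS.


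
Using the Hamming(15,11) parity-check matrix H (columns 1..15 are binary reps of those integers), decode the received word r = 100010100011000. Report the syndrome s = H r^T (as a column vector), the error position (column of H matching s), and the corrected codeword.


s = (0, 1, 0, 0)^T, error position = 4, corrected codeword c = 100110100011000

Compute s = H r^T mod 2 one row at a time:
  s_1 = 0 + 0 + 0 + 1 + 1 + 0 + 0 + 0 = 2 ≡ 0 (mod 2).
  s_2 = 0 + 1 + 0 + 1 + 1 + 0 + 0 + 0 = 3 ≡ 1 (mod 2).
  s_3 = 0 + 0 + 0 + 1 + 0 + 1 + 0 + 0 = 2 ≡ 0 (mod 2).
  s_4 = 1 + 0 + 1 + 1 + 0 + 1 + 0 + 0 = 4 ≡ 0 (mod 2).
s = (0, 1, 0, 0)^T — this equals column 4 of H (binary 0100), so error is at position 4.
Correct: flip bit 4 of r = 100010100011000 to get c = 100110100011000.


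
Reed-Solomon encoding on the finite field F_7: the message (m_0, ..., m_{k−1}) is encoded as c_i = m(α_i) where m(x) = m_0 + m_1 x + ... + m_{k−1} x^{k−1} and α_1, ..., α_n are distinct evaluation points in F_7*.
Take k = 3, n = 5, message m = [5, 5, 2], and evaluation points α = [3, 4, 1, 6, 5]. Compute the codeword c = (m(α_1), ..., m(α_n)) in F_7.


c = [3, 1, 5, 2, 3]

Message polynomial: m(x) = 5 + 5·x + 2·x^2 (mod 7).
For each evaluation point α_i, compute m(α_i) mod 7:
  α_1 = 3: Horner steps 2 → 4 → 3, so m(3) = 3.
  α_2 = 4: Horner steps 2 → 6 → 1, so m(4) = 1.
  α_3 = 1: Horner steps 2 → 0 → 5, so m(1) = 5.
  α_4 = 6: Horner steps 2 → 3 → 2, so m(6) = 2.
  α_5 = 5: Horner steps 2 → 1 → 3, so m(5) = 3.
Codeword c = [3, 1, 5, 2, 3] ∈ F_7^5.


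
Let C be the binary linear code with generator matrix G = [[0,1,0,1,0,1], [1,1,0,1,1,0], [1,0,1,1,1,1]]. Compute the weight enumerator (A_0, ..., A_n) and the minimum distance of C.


Weight distribution: A_0 = 1, A_2 = 1, A_3 = 3, A_4 = 2, A_5 = 1. Minimum distance d = 2.

Enumerate all 2^3 = 8 messages m ∈ F_2^3.
For each, compute codeword c = mG in F_2^6, then tally its weight.
  m = 000 → c = 000000, weight = 0.
  m = 100 → c = 010101, weight = 3.
  m = 010 → c = 110110, weight = 4.
  m = 110 → c = 100011, weight = 3.
  m = 001 → c = 101111, weight = 5.
  m = 101 → c = 111010, weight = 4.
  m = 011 → c = 011001, weight = 3.
  m = 111 → c = 001100, weight = 2.
Tally weights:
  weight 0: 1 codewords.
  weight 2: 1 codewords.
  weight 3: 3 codewords.
  weight 4: 2 codewords.
  weight 5: 1 codewords.
Minimum distance d = smallest w > 0 with A_w > 0 = 2.
Sanity: Σ A_w = 8 = 2^3 = 8 ✓.


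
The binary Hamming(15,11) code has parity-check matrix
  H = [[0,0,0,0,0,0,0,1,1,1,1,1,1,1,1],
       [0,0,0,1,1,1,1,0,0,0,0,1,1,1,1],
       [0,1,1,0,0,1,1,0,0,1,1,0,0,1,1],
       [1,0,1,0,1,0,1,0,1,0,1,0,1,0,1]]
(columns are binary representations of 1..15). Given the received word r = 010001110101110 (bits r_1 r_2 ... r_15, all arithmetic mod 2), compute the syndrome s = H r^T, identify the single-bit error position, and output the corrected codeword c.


s = (1, 1, 1, 0)^T, error position = 14, corrected codeword c = 010001110101100

Compute s = H r^T mod 2 one row at a time:
  s_1 = 1 + 0 + 1 + 0 + 1 + 1 + 1 + 0 = 5 ≡ 1 (mod 2).
  s_2 = 0 + 0 + 1 + 1 + 1 + 1 + 1 + 0 = 5 ≡ 1 (mod 2).
  s_3 = 1 + 0 + 1 + 1 + 1 + 0 + 1 + 0 = 5 ≡ 1 (mod 2).
  s_4 = 0 + 0 + 0 + 1 + 0 + 0 + 1 + 0 = 2 ≡ 0 (mod 2).
s = (1, 1, 1, 0)^T — this equals column 14 of H (binary 1110), so error is at position 14.
Correct: flip bit 14 of r = 010001110101110 to get c = 010001110101100.


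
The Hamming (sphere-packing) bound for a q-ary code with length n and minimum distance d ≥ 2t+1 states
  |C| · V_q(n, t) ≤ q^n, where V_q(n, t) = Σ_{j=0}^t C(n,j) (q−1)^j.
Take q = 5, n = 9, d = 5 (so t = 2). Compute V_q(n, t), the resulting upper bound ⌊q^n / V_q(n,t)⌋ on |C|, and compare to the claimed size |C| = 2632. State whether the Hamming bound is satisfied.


V_q(n, t) = 613, q^n = 1953125, Hamming bound = 3186, |C| = 2632 ≤ bound (satisfied).

Step 1: Compute V_q(n, t) = Σ_{j=0}^2 C(n, j) (q−1)^j.
  j = 0: C(9,0)·(4)^0 = 1·1 = 1.
  j = 1: C(9,1)·(4)^1 = 9·4 = 36.
  j = 2: C(9,2)·(4)^2 = 36·16 = 576.
  V_q(n, t) = 1 + 36 + 576 = 613.
Step 2: q^n = 5^9 = 1953125.
Step 3: Hamming bound ⌊q^n / V_q(n,t)⌋ = ⌊1953125/613⌋ = 3186.
Step 4: Compare |C| = 2632 to 3186: satisfied.
The claimed |C| lies below the Hamming bound.


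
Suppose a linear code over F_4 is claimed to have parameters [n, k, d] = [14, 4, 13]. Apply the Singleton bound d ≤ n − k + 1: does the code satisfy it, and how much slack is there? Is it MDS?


Singleton RHS = n − k + 1 = 11, slack = -2, bound violated (no such code; not MDS).

Singleton bound: d ≤ n − k + 1.
Here n = 14, k = 4, so n − k + 1 = 11.
Given d = 13, check d ≤ 11: NO.
Slack = (n − k + 1) − d = -2.
The slack is negative: d = 13 exceeds n − k + 1 = 11 by 2, so the Singleton bound is violated and no linear [14, 4, 13]_4 code can exist. In particular it is not MDS (MDS requires d = n − k + 1 exactly).
Description: the claimed parameters are [14, 4, 13]_4; such a code would be impossible (violates the Singleton bound).


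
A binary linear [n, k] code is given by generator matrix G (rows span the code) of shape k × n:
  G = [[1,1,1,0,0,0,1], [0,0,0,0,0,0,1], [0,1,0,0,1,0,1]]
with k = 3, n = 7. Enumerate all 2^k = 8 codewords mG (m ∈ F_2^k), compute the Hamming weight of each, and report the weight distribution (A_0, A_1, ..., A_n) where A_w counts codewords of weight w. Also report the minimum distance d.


Weight distribution: A_0 = 1, A_1 = 1, A_2 = 1, A_3 = 3, A_4 = 2. Minimum distance d = 1.

Enumerate all 2^3 = 8 messages m ∈ F_2^3.
For each, compute codeword c = mG in F_2^7, then tally its weight.
  m = 000 → c = 0000000, weight = 0.
  m = 100 → c = 1110001, weight = 4.
  m = 010 → c = 0000001, weight = 1.
  m = 110 → c = 1110000, weight = 3.
  m = 001 → c = 0100101, weight = 3.
  m = 101 → c = 1010100, weight = 3.
  m = 011 → c = 0100100, weight = 2.
  m = 111 → c = 1010101, weight = 4.
Tally weights:
  weight 0: 1 codewords.
  weight 1: 1 codewords.
  weight 2: 1 codewords.
  weight 3: 3 codewords.
  weight 4: 2 codewords.
Minimum distance d = smallest w > 0 with A_w > 0 = 1.
Sanity: Σ A_w = 8 = 2^3 = 8 ✓.


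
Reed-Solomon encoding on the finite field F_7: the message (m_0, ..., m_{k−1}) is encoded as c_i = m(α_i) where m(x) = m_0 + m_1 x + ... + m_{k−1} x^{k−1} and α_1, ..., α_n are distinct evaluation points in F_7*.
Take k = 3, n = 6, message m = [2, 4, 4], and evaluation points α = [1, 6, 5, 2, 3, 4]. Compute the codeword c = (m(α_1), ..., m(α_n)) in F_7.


c = [3, 2, 3, 5, 1, 5]

Message polynomial: m(x) = 2 + 4·x + 4·x^2 (mod 7).
For each evaluation point α_i, compute m(α_i) mod 7:
  α_1 = 1: Horner steps 4 → 1 → 3, so m(1) = 3.
  α_2 = 6: Horner steps 4 → 0 → 2, so m(6) = 2.
  α_3 = 5: Horner steps 4 → 3 → 3, so m(5) = 3.
  α_4 = 2: Horner steps 4 → 5 → 5, so m(2) = 5.
  α_5 = 3: Horner steps 4 → 2 → 1, so m(3) = 1.
  α_6 = 4: Horner steps 4 → 6 → 5, so m(4) = 5.
Codeword c = [3, 2, 3, 5, 1, 5] ∈ F_7^6.


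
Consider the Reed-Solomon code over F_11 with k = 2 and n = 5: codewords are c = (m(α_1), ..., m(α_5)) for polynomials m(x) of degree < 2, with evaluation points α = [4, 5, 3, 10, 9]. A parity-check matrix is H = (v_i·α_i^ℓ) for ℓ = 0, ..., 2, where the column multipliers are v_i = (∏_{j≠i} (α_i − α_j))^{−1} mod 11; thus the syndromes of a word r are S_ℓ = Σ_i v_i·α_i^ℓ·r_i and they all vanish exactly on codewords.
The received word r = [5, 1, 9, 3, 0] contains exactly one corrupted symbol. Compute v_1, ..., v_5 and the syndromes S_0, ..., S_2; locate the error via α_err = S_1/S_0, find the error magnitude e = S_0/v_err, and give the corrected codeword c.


S = (4, 3, 5), error at position 5, error magnitude e = 4, c = [5, 1, 9, 3, 7].

Step 1: column multipliers v_i = (∏_{j≠i}(α_i − α_j))^{−1} mod 11.
  i = 1 (α = 4): (4−5)(4−3)(4−10)(4−9) = (−1)·1·(−6)·(−5) = −30 ≡ 3, so v_1 = 3^{−1} = 4 (mod 11).
  i = 2 (α = 5): (5−4)(5−3)(5−10)(5−9) = 1·2·(−5)·(−4) = 40 ≡ 7, so v_2 = 7^{−1} = 8 (mod 11).
  i = 3 (α = 3): (3−4)(3−5)(3−10)(3−9) = (−1)·(−2)·(−7)·(−6) = 84 ≡ 7, so v_3 = 7^{−1} = 8 (mod 11).
  i = 4 (α = 10): (10−4)(10−5)(10−3)(10−9) = 6·5·7·1 = 210 ≡ 1, so v_4 = 1^{−1} = 1 (mod 11).
  i = 5 (α = 9): (9−4)(9−5)(9−3)(9−10) = 5·4·6·(−1) = −120 ≡ 1, so v_5 = 1^{−1} = 1 (mod 11).
  v = [4, 8, 8, 1, 1].
Step 2: syndromes of r = [5, 1, 9, 3, 0] (all sums mod 11).
  S_0 = Σ v_i r_i = 4·5 + 8·1 + 8·9 + 1·3 + 1·0 = 103 ≡ 4.
  S_1 = Σ v_i α_i r_i = 4·4·5 + 8·5·1 + 8·3·9 + 1·10·3 + 1·9·0 = 366 ≡ 3.
  α_i^2 mod 11 = [5, 3, 9, 1, 4].
  S_2 = Σ v_i α_i^2 r_i = 4·5·5 + 8·3·1 + 8·9·9 + 1·1·3 + 1·4·0 = 775 ≡ 5.
  S = (4, 3, 5) ≠ 0, so r is not a codeword (an error is present).
Step 3: locate the error. For a single error e at position i, S_ℓ = v_i·e·α_i^ℓ, so α_err = S_1/S_0.
  S_0^{−1} = 4^{−1} = 3 (mod 11), so α_err = 3·3 = 9 ≡ 9 = α_5. Error position i = 5.
  Consistency check: S_2/S_1 = 5·4 = 20 ≡ 9 = α_err ✓ (single-error assumption holds).
Step 4: error magnitude e = S_0/v_5 = S_0·∏_{j≠5}(α_5 − α_j) = 4·1 = 4 ≡ 4 (mod 11).
Step 5: correct position 5: c_5 = r_5 − e = 0 − 4 ≡ 7 (mod 11). Hence c = [5, 1, 9, 3, 7].
  Check: interpolating c through the α_i gives m(x) = 10 + 7·x (degree < 2) with m(α_i) = c_i for every i, so c is indeed a codeword.


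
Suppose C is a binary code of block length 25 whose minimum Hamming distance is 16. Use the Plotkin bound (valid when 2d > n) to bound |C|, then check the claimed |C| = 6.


Plotkin bound M ≤ 4; given |C| = 6 > bound (violated).

Check applicability: 2d = 32, n = 25.
2d − n = 7 > 0, so Plotkin applies.
Compute d/(2d−n) = 16/7 ≈ 2.2857.
⌊d/(2d−n)⌋ = 2.
Plotkin bound: M ≤ 2·2 = 4.
Given |C| = 6, check: VIOLATED.
This |C| is above the Plotkin bound, so no binary code with n = 25, d = 16 and 6 codewords exists.


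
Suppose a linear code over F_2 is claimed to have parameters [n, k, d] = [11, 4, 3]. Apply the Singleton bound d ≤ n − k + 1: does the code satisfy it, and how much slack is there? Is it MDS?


Singleton RHS = n − k + 1 = 8, slack = 5, bound satisfied, not MDS.

Singleton bound: d ≤ n − k + 1.
Here n = 11, k = 4, so n − k + 1 = 8.
Given d = 3, check d ≤ 8: YES.
Slack = (n − k + 1) − d = 5.
The code is NOT MDS (slack = 5 > 0).
Description: the claimed parameters are [11, 4, 3]_2; such a code would be non-MDS.


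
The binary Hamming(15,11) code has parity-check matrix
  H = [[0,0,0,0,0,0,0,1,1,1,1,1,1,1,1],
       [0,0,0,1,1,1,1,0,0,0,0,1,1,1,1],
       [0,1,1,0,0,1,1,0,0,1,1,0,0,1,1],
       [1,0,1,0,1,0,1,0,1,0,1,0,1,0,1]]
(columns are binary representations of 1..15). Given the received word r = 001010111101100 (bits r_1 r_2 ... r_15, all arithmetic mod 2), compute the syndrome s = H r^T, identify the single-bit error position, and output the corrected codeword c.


s = (1, 0, 1, 1)^T, error position = 11, corrected codeword c = 001010111111100

Compute s = H r^T mod 2 one row at a time:
  s_1 = 1 + 1 + 1 + 0 + 1 + 1 + 0 + 0 = 5 ≡ 1 (mod 2).
  s_2 = 0 + 1 + 0 + 1 + 1 + 1 + 0 + 0 = 4 ≡ 0 (mod 2).
  s_3 = 0 + 1 + 0 + 1 + 1 + 0 + 0 + 0 = 3 ≡ 1 (mod 2).
  s_4 = 0 + 1 + 1 + 1 + 1 + 0 + 1 + 0 = 5 ≡ 1 (mod 2).
s = (1, 0, 1, 1)^T — this equals column 11 of H (binary 1011), so error is at position 11.
Correct: flip bit 11 of r = 001010111101100 to get c = 001010111111100.


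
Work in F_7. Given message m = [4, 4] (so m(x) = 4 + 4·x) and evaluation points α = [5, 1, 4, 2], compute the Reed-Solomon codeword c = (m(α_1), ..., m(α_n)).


c = [3, 1, 6, 5]

Message polynomial: m(x) = 4 + 4·x (mod 7).
For each evaluation point α_i, compute m(α_i) mod 7:
  α_1 = 5: Horner steps 4 → 3, so m(5) = 3.
  α_2 = 1: Horner steps 4 → 1, so m(1) = 1.
  α_3 = 4: Horner steps 4 → 6, so m(4) = 6.
  α_4 = 2: Horner steps 4 → 5, so m(2) = 5.
Codeword c = [3, 1, 6, 5] ∈ F_7^4.


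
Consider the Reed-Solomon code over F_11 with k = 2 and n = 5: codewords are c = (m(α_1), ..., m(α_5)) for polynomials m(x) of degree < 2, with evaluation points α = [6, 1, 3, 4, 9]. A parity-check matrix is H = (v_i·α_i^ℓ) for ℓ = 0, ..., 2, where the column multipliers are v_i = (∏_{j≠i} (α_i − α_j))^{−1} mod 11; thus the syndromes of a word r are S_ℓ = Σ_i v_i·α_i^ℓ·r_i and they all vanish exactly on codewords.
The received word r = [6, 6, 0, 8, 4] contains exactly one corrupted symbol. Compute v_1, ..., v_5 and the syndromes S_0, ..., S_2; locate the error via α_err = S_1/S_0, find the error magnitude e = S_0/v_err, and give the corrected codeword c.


S = (9, 10, 5), error at position 1, error magnitude e = 4, c = [2, 6, 0, 8, 4].

Step 1: column multipliers v_i = (∏_{j≠i}(α_i − α_j))^{−1} mod 11.
  i = 1 (α = 6): (6−1)(6−3)(6−4)(6−9) = 5·3·2·(−3) = −90 ≡ 9, so v_1 = 9^{−1} = 5 (mod 11).
  i = 2 (α = 1): (1−6)(1−3)(1−4)(1−9) = (−5)·(−2)·(−3)·(−8) = 240 ≡ 9, so v_2 = 9^{−1} = 5 (mod 11).
  i = 3 (α = 3): (3−6)(3−1)(3−4)(3−9) = (−3)·2·(−1)·(−6) = −36 ≡ 8, so v_3 = 8^{−1} = 7 (mod 11).
  i = 4 (α = 4): (4−6)(4−1)(4−3)(4−9) = (−2)·3·1·(−5) = 30 ≡ 8, so v_4 = 8^{−1} = 7 (mod 11).
  i = 5 (α = 9): (9−6)(9−1)(9−3)(9−4) = 3·8·6·5 = 720 ≡ 5, so v_5 = 5^{−1} = 9 (mod 11).
  v = [5, 5, 7, 7, 9].
Step 2: syndromes of r = [6, 6, 0, 8, 4] (all sums mod 11).
  S_0 = Σ v_i r_i = 5·6 + 5·6 + 7·0 + 7·8 + 9·4 = 152 ≡ 9.
  S_1 = Σ v_i α_i r_i = 5·6·6 + 5·1·6 + 7·3·0 + 7·4·8 + 9·9·4 = 758 ≡ 10.
  α_i^2 mod 11 = [3, 1, 9, 5, 4].
  S_2 = Σ v_i α_i^2 r_i = 5·3·6 + 5·1·6 + 7·9·0 + 7·5·8 + 9·4·4 = 544 ≡ 5.
  S = (9, 10, 5) ≠ 0, so r is not a codeword (an error is present).
Step 3: locate the error. For a single error e at position i, S_ℓ = v_i·e·α_i^ℓ, so α_err = S_1/S_0.
  S_0^{−1} = 9^{−1} = 5 (mod 11), so α_err = 10·5 = 50 ≡ 6 = α_1. Error position i = 1.
  Consistency check: S_2/S_1 = 5·10 = 50 ≡ 6 = α_err ✓ (single-error assumption holds).
Step 4: error magnitude e = S_0/v_1 = S_0·∏_{j≠1}(α_1 − α_j) = 9·9 = 81 ≡ 4 (mod 11).
Step 5: correct position 1: c_1 = r_1 − e = 6 − 4 ≡ 2 (mod 11). Hence c = [2, 6, 0, 8, 4].
  Check: interpolating c through the α_i gives m(x) = 9 + 8·x (degree < 2) with m(α_i) = c_i for every i, so c is indeed a codeword.


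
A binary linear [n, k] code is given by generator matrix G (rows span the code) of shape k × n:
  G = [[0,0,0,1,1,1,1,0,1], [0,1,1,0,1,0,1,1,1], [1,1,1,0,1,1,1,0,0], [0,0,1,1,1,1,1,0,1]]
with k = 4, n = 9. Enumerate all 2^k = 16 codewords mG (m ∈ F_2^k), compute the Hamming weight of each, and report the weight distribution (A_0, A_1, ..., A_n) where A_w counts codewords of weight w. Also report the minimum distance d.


Weight distribution: A_0 = 1, A_1 = 1, A_4 = 3, A_5 = 7, A_6 = 4. Minimum distance d = 1.

Enumerate all 2^4 = 16 messages m ∈ F_2^4.
For each, compute codeword c = mG in F_2^9, then tally its weight.
  m = 0000 → c = 000000000, weight = 0.
  m = 1000 → c = 000111101, weight = 5.
  m = 0100 → c = 011010111, weight = 6.
  m = 1100 → c = 011101010, weight = 5.
  m = 0010 → c = 111011100, weight = 6.
  m = 1010 → c = 111100001, weight = 5.
  m = 0110 → c = 100001011, weight = 4.
  m = 1110 → c = 100110110, weight = 5.
  m = 0001 → c = 001111101, weight = 6.
  m = 1001 → c = 001000000, weight = 1.
  m = 0101 → c = 010101010, weight = 4.
  m = 1101 → c = 010010111, weight = 5.
  m = 0011 → c = 110100001, weight = 4.
  m = 1011 → c = 110011100, weight = 5.
  m = 0111 → c = 101110110, weight = 6.
  m = 1111 → c = 101001011, weight = 5.
Tally weights:
  weight 0: 1 codewords.
  weight 1: 1 codewords.
  weight 4: 3 codewords.
  weight 5: 7 codewords.
  weight 6: 4 codewords.
Minimum distance d = smallest w > 0 with A_w > 0 = 1.
Sanity: Σ A_w = 16 = 2^4 = 16 ✓.


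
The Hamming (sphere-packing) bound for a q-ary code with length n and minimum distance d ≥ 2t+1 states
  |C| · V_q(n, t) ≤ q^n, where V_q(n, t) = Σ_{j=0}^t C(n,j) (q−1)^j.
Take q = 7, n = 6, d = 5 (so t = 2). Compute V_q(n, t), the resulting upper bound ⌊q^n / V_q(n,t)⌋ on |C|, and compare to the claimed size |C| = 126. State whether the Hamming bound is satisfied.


V_q(n, t) = 577, q^n = 117649, Hamming bound = 203, |C| = 126 ≤ bound (satisfied).

Step 1: Compute V_q(n, t) = Σ_{j=0}^2 C(n, j) (q−1)^j.
  j = 0: C(6,0)·(6)^0 = 1·1 = 1.
  j = 1: C(6,1)·(6)^1 = 6·6 = 36.
  j = 2: C(6,2)·(6)^2 = 15·36 = 540.
  V_q(n, t) = 1 + 36 + 540 = 577.
Step 2: q^n = 7^6 = 117649.
Step 3: Hamming bound ⌊q^n / V_q(n,t)⌋ = ⌊117649/577⌋ = 203.
Step 4: Compare |C| = 126 to 203: satisfied.
The claimed |C| lies below the Hamming bound.


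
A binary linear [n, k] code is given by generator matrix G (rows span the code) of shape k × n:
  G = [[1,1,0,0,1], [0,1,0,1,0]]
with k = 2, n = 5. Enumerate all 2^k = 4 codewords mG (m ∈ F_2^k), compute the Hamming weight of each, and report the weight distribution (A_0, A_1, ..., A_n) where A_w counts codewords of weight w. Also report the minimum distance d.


Weight distribution: A_0 = 1, A_2 = 1, A_3 = 2. Minimum distance d = 2.

Enumerate all 2^2 = 4 messages m ∈ F_2^2.
For each, compute codeword c = mG in F_2^5, then tally its weight.
  m = 00 → c = 00000, weight = 0.
  m = 10 → c = 11001, weight = 3.
  m = 01 → c = 01010, weight = 2.
  m = 11 → c = 10011, weight = 3.
Tally weights:
  weight 0: 1 codewords.
  weight 2: 1 codewords.
  weight 3: 2 codewords.
Minimum distance d = smallest w > 0 with A_w > 0 = 2.
Sanity: Σ A_w = 4 = 2^2 = 4 ✓.


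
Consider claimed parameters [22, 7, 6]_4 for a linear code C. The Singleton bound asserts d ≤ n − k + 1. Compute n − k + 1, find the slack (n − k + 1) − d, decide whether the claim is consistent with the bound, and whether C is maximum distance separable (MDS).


Singleton RHS = n − k + 1 = 16, slack = 10, bound satisfied, not MDS.

Singleton bound: d ≤ n − k + 1.
Here n = 22, k = 7, so n − k + 1 = 16.
Given d = 6, check d ≤ 16: YES.
Slack = (n − k + 1) − d = 10.
The code is NOT MDS (slack = 10 > 0).
Description: the claimed parameters are [22, 7, 6]_4; such a code would be non-MDS.


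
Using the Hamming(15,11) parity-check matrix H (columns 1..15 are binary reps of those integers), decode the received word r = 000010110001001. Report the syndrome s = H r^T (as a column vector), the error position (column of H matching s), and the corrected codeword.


s = (1, 0, 0, 1)^T, error position = 9, corrected codeword c = 000010111001001

Compute s = H r^T mod 2 one row at a time:
  s_1 = 1 + 0 + 0 + 0 + 1 + 0 + 0 + 1 = 3 ≡ 1 (mod 2).
  s_2 = 0 + 1 + 0 + 1 + 1 + 0 + 0 + 1 = 4 ≡ 0 (mod 2).
  s_3 = 0 + 0 + 0 + 1 + 0 + 0 + 0 + 1 = 2 ≡ 0 (mod 2).
  s_4 = 0 + 0 + 1 + 1 + 0 + 0 + 0 + 1 = 3 ≡ 1 (mod 2).
s = (1, 0, 0, 1)^T — this equals column 9 of H (binary 1001), so error is at position 9.
Correct: flip bit 9 of r = 000010110001001 to get c = 000010111001001.
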